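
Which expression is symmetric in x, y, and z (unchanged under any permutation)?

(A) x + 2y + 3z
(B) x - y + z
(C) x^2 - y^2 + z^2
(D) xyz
D

A symmetric expression is unchanged when the variables are permuted; here the transformation to test is the swap (x, y) -> (y, x).
A symmetric expression must survive every permutation; the single swap x <-> y already eliminates the distractors, and the keyed expression is also unchanged by x <-> z and y <-> z (each variable enters it in exactly the same way).
Substitute the transformed coordinates into each option and compare with the original:
(A) x + 2y + 3z  ->  (y) + 2(x) + 3z = 2x + y + 3z   [differs from x + 2y + 3z: not invariant]
(B) x - y + z  ->  (y) - (x) + z = -x + y + z   [differs from x - y + z: not invariant]
(C) x^2 - y^2 + z^2  ->  (y)^2 - (x)^2 + z^2 = -x^2 + y^2 + z^2   [differs from x^2 - y^2 + z^2: not invariant]
(D) xyz  ->  (y)(x)z = xyz   [equals xyz: invariant]

Only option (D), xyz, is unchanged by the transformation.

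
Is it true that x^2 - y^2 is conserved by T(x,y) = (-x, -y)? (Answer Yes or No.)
Yes

Substitute T(x,y) = (-x, -y) into the expression and compare with the original.

Original: x^2 - y^2
After applying T: (-x)^2 - (-y)^2 = x^2 - y^2

This is identical to the original x^2 - y^2, so the expression is invariant.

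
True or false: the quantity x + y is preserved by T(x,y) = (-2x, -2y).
False

Substitute T(x,y) = (-2x, -2y) into the expression and compare with the original.

Original: x + y
After applying T: (-2x) + (-2y) = -2x - 2y

This differs from the original x + y (difference: -3x - 3y), so the expression is NOT invariant.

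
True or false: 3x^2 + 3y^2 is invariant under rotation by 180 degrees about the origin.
True

Applying rotation by 180 degrees: x' = x*cos(180 degrees) - y*sin(180 degrees) = -x, y' = x*sin(180 degrees) + y*cos(180 degrees) = -y

Substituting into 3x^2 + 3y^2:
3(-x)^2 + 3(-y)^2
= 3x^2 + 3y^2

This equals the original expression 3x^2 + 3y^2, so it IS invariant.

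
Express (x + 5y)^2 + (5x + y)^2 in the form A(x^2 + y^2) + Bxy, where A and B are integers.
26(x^2 + y^2) + 20xy

Expanding: (x + 5y)^2 = x^2 + 10xy + 25y^2
(5x + y)^2 = 25x^2 + 10xy + y^2
Sum = (1+25)(x^2+y^2) + 20xy = 26(x^2 + y^2) + 20xy
This is symmetric in x and y.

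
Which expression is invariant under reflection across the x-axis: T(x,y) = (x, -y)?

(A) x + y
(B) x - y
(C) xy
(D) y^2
D

The map is reflection across the x-axis: T(x,y) = (x, -y).
Substitute the transformed coordinates into each option and compare with the original:
(A) x + y  ->  (x) + (-y) = x - y   [differs from x + y: not invariant]
(B) x - y  ->  (x) - (-y) = x + y   [differs from x - y: not invariant]
(C) xy  ->  (x)(-y) = -xy   [differs from xy: not invariant]
(D) y^2  ->  (-y)^2 = y^2   [equals y^2: invariant]

Only option (D), y^2, is unchanged by the transformation.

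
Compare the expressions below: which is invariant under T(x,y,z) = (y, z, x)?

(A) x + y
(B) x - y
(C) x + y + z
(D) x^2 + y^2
C

Apply T(x,y,z) = (y, z, x) to each option, i.e. replace (x, y, z) by the transformed coordinates.
Substitute the transformed coordinates into each option and compare with the original:
(A) x + y  ->  (y) + (z) = y + z   [differs from x + y: not invariant]
(B) x - y  ->  (y) - (z) = y - z   [differs from x - y: not invariant]
(C) x + y + z  ->  (y) + (z) + (x) = x + y + z   [equals x + y + z: invariant]
(D) x^2 + y^2  ->  (y)^2 + (z)^2 = y^2 + z^2   [differs from x^2 + y^2: not invariant]

Only option (C), x + y + z, is unchanged by the transformation.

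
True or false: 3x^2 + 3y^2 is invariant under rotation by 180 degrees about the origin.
True

Applying rotation by 180 degrees: x' = x*cos(180 degrees) - y*sin(180 degrees) = -x, y' = x*sin(180 degrees) + y*cos(180 degrees) = -y

Substituting into 3x^2 + 3y^2:
3(-x)^2 + 3(-y)^2
= 3x^2 + 3y^2

This equals the original expression 3x^2 + 3y^2, so it IS invariant.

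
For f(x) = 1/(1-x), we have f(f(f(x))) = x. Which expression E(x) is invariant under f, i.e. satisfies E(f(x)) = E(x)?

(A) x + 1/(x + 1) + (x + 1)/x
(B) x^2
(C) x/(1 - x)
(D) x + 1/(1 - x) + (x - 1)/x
D

Replace x by f(x) = 1/(1 - x) in each option and simplify. As a quick numerical cross-check, also compare E(3) with E(f(3)) = E(-1/2).

(A) x + 1/(x + 1) + (x + 1)/x  ->  (1/(1 - x)) + 1/((1/(1 - x)) + 1) + ((1/(1 - x)) + 1)/(1/(1 - x)) = (-x^3 + 6x^2 - 11x + 7)/(x^2 - 3x + 2); check: E(3) = 55/12 but E(-1/2) = 1/2.   [not invariant]
(B) x^2  ->  (1/(1 - x))^2 = (x - 1)^(-2); check: E(3) = 9 but E(-1/2) = 1/4.   [not invariant]
(C) x/(1 - x)  ->  (1/(1 - x))/(1 - (1/(1 - x))) = -1/x; check: E(3) = -3/2 but E(-1/2) = -1/3.   [not invariant]
(D) x + 1/(1 - x) + (x - 1)/x  ->  (1/(1 - x)) + 1/(1 - (1/(1 - x))) + ((1/(1 - x)) - 1)/(1/(1 - x)), which simplifies back to x + 1/(1 - x) + (x - 1)/x; check: E(3) = 19/6, E(-1/2) = 19/6.   [invariant]

Only (D) is unchanged. Indeed f(f(x)) = 1/(1 - 1/(1-x)) = (1-x)/(-x) = (x-1)/x, so E(x) = x + f(x) + f(f(x)) is the sum over the whole 3-cycle; applying f just permutes the three terms cyclically (x -> f(x) -> f(f(x)) -> x), leaving the sum unchanged.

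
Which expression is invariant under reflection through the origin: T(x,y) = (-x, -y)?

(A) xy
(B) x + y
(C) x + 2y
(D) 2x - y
A

The map is reflection through the origin: T(x,y) = (-x, -y).
Substitute the transformed coordinates into each option and compare with the original:
(A) xy  ->  (-x)(-y) = xy   [equals xy: invariant]
(B) x + y  ->  (-x) + (-y) = -x - y   [differs from x + y: not invariant]
(C) x + 2y  ->  (-x) + 2(-y) = -x - 2y   [differs from x + 2y: not invariant]
(D) 2x - y  ->  2(-x) - (-y) = -2x + y   [differs from 2x - y: not invariant]

Only option (A), xy, is unchanged by the transformation.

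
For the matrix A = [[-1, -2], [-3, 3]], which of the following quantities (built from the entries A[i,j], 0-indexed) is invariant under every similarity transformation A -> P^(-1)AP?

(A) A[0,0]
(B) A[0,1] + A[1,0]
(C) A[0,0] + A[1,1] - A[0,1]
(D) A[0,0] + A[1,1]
D

A[0,0] + A[1,1] is the trace of A. By the cyclic property of the trace, tr(P^(-1)AP) = tr(APP^(-1)) = tr(A), so it is the same for every matrix similar to A.

The other combinations are not similarity invariants. For example, take P = [[1, 1], [1, 2]] (det P = 1), so P^(-1) = [[2, -1], [-1, 1]] and
B = P^(-1)AP = [[-6, -13], [3, 8]].
Evaluating each option on A and on B:
(A) A[0,0]: -1 for A, -6 for B -> changes
(B) A[0,1] + A[1,0]: -5 for A, -10 for B -> changes
(C) A[0,0] + A[1,1] - A[0,1]: 4 for A, 15 for B -> changes
(D) A[0,0] + A[1,1]: 2 for A, 2 for B -> unchanged

Only (D) A[0,0] + A[1,1] = 2 survives (and it does so for every P, not just this one), so it is the invariant.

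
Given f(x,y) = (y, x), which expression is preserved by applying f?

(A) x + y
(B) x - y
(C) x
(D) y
A

For f(x,y) = (y, x):
After applying f: x' = y, y' = x. So x' + y' = y + x = x + y.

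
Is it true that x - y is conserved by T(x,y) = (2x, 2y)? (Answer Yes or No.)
No

Substitute T(x,y) = (2x, 2y) into the expression and compare with the original.

Original: x - y
After applying T: (2x) - (2y) = 2x - 2y

This differs from the original x - y (difference: x - y), so the expression is NOT invariant.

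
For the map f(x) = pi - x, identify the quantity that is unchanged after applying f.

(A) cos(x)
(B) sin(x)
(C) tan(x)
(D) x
B

For f(x) = pi - x:
sin(pi - x) = sin(x), so sine is invariant under this transformation.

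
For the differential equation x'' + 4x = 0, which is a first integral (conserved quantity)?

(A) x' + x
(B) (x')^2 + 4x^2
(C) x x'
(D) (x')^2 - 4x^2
B

A first integral I satisfies dI/dt = 0 along every solution. Differentiate each option and use the equation of motion:
(A) d/dt[x' + x] = x'' + x' = -4x + x', not identically 0
(B) d/dt[(x')^2 + 4x^2] = 2x'x'' + 8x x' = 2x'(-4x) + 8x x' = 0
(C) d/dt[x x'] = (x')^2 + x x'' = (x')^2 - 4x^2, not identically 0
(D) d/dt[(x')^2 - 4x^2] = 2x'x'' - 8x x' = -16x x', not identically 0

Only (B) has zero time-derivative. So the energy-like quantity (x')^2 + 4x^2 is the first integral.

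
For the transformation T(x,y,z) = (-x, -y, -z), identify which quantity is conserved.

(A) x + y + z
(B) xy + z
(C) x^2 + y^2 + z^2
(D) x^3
C

Apply T(x,y,z) = (-x, -y, -z) to each option, i.e. replace (x, y, z) by the transformed coordinates.
Substitute the transformed coordinates into each option and compare with the original:
(A) x + y + z  ->  (-x) + (-y) + (-z) = -x - y - z   [differs from x + y + z: not invariant]
(B) xy + z  ->  (-x)(-y) + (-z) = xy - z   [differs from xy + z: not invariant]
(C) x^2 + y^2 + z^2  ->  (-x)^2 + (-y)^2 + (-z)^2 = x^2 + y^2 + z^2   [equals x^2 + y^2 + z^2: invariant]
(D) x^3  ->  (-x)^3 = -x^3   [differs from x^3: not invariant]

Only option (C), x^2 + y^2 + z^2, is unchanged by the transformation.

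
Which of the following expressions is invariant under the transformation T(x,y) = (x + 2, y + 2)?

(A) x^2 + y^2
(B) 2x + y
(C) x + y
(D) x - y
D

An expression E(x,y) is invariant under T if E(T(x,y)) = E(x,y). Here T(x,y) = (x + 2, y + 2).
Substitute the transformed coordinates into each option and compare with the original:
(A) x^2 + y^2  ->  (x + 2)^2 + (y + 2)^2 = x^2 + 4x + y^2 + 4y + 8   [differs from x^2 + y^2: not invariant]
(B) 2x + y  ->  2(x + 2) + (y + 2) = 2x + y + 6   [differs from 2x + y: not invariant]
(C) x + y  ->  (x + 2) + (y + 2) = x + y + 4   [differs from x + y: not invariant]
(D) x - y  ->  (x + 2) - (y + 2) = x - y   [equals x - y: invariant]

Only option (D), x - y, is unchanged by the transformation.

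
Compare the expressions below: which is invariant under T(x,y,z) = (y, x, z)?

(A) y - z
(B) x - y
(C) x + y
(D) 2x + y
C

Apply T(x,y,z) = (y, x, z) to each option, i.e. replace (x, y, z) by the transformed coordinates.
Substitute the transformed coordinates into each option and compare with the original:
(A) y - z  ->  (x) - (z) = x - z   [differs from y - z: not invariant]
(B) x - y  ->  (y) - (x) = -x + y   [differs from x - y: not invariant]
(C) x + y  ->  (y) + (x) = x + y   [equals x + y: invariant]
(D) 2x + y  ->  2(y) + (x) = x + 2y   [differs from 2x + y: not invariant]

Only option (C), x + y, is unchanged by the transformation.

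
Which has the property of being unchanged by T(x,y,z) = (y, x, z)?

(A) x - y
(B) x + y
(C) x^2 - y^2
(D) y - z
B

Apply T(x,y,z) = (y, x, z) to each option, i.e. replace (x, y, z) by the transformed coordinates.
Substitute the transformed coordinates into each option and compare with the original:
(A) x - y  ->  (y) - (x) = -x + y   [differs from x - y: not invariant]
(B) x + y  ->  (y) + (x) = x + y   [equals x + y: invariant]
(C) x^2 - y^2  ->  (y)^2 - (x)^2 = -x^2 + y^2   [differs from x^2 - y^2: not invariant]
(D) y - z  ->  (x) - (z) = x - z   [differs from y - z: not invariant]

Only option (B), x + y, is unchanged by the transformation.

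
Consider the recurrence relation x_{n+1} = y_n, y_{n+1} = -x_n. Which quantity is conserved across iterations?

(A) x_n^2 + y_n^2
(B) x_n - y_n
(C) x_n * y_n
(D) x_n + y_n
A

For the recurrence x_{n+1} = y_n, y_{n+1} = -x_n:

x_{n+1}^2 + y_{n+1}^2 = y_n^2 + (-x_n)^2 = x_n^2 + y_n^2
The sum of squares is conserved (like energy in a harmonic oscillator).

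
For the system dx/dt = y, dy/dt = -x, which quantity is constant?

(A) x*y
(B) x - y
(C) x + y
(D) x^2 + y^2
D

A first integral I satisfies dI/dt = 0 along every solution. Differentiate each option and use the equation of motion:
(A) d/dt[x*y] = (dx/dt)y + x(dy/dt) = y^2 - x^2, not identically 0
(B) d/dt[x - y] = y - (-x) = x + y, not identically 0
(C) d/dt[x + y] = y + (-x) = y - x, not identically 0
(D) d/dt[x^2 + y^2] = 2x*dx/dt + 2y*dy/dt = 2x*y + 2y*(-x) = 0

Only (D) has zero time-derivative. So x^2 + y^2 (the squared radius; trajectories are circles) is the conserved quantity.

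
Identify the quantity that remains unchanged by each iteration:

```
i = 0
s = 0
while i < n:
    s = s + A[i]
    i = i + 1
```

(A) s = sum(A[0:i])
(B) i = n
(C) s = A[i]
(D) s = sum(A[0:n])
A

A loop invariant must hold before the first iteration and be re-established by every execution of the body.

(A) s = sum(A[0:i]): Initially i = 0 and s = 0 = sum of the empty slice A[0:0]. If s = sum(A[0:i]) holds at the top of an iteration, the body sets s to sum(A[0:i]) + A[i] = sum(A[0:i+1]) and then i to i+1, so s = sum(A[0:i]) holds again. At exit i = n, giving s = sum(A[0:n]).

The other options fail:
(B) i = n: false initially (i = 0); it is the exit condition, not an invariant.
(C) s = A[i]: after the first iteration s = A[0] but i = 1, so s = A[i] compares s with the wrong element (and fails in general).
(D) s = sum(A[0:n]): false before the loop (s = 0, not the full sum) -- it only becomes true at exit.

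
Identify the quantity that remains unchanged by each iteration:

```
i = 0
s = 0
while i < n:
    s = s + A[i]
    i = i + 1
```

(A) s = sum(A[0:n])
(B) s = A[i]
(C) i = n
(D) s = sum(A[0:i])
D

A loop invariant must hold before the first iteration and be re-established by every execution of the body.

(D) s = sum(A[0:i]): Initially i = 0 and s = 0 = sum of the empty slice A[0:0]. If s = sum(A[0:i]) holds at the top of an iteration, the body sets s to sum(A[0:i]) + A[i] = sum(A[0:i+1]) and then i to i+1, so s = sum(A[0:i]) holds again. At exit i = n, giving s = sum(A[0:n]).

The other options fail:
(A) s = sum(A[0:n]): false before the loop (s = 0, not the full sum) -- it only becomes true at exit.
(B) s = A[i]: after the first iteration s = A[0] but i = 1, so s = A[i] compares s with the wrong element (and fails in general).
(C) i = n: false initially (i = 0); it is the exit condition, not an invariant.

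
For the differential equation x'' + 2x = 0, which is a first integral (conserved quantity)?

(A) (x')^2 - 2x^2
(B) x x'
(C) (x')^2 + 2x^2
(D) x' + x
C

A first integral I satisfies dI/dt = 0 along every solution. Differentiate each option and use the equation of motion:
(A) d/dt[(x')^2 - 2x^2] = 2x'x'' - 4x x' = -8x x', not identically 0
(B) d/dt[x x'] = (x')^2 + x x'' = (x')^2 - 2x^2, not identically 0
(C) d/dt[(x')^2 + 2x^2] = 2x'x'' + 4x x' = 2x'(-2x) + 4x x' = 0
(D) d/dt[x' + x] = x'' + x' = -2x + x', not identically 0

Only (C) has zero time-derivative. So the energy-like quantity (x')^2 + 2x^2 is the first integral.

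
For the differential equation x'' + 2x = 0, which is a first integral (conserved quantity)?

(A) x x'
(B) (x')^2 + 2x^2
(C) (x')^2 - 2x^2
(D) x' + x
B

A first integral I satisfies dI/dt = 0 along every solution. Differentiate each option and use the equation of motion:
(A) d/dt[x x'] = (x')^2 + x x'' = (x')^2 - 2x^2, not identically 0
(B) d/dt[(x')^2 + 2x^2] = 2x'x'' + 4x x' = 2x'(-2x) + 4x x' = 0
(C) d/dt[(x')^2 - 2x^2] = 2x'x'' - 4x x' = -8x x', not identically 0
(D) d/dt[x' + x] = x'' + x' = -2x + x', not identically 0

Only (B) has zero time-derivative. So the energy-like quantity (x')^2 + 2x^2 is the first integral.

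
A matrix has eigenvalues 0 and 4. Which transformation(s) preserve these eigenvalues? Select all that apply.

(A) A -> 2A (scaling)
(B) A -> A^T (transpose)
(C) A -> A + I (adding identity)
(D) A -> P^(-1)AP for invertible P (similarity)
B and D

Eigenvalues are preserved by:
1. Similarity transformations: A -> P^(-1)AP (same characteristic polynomial)
2. Transpose: A^T has the same eigenvalues as A

Eigenvalues are NOT preserved by:
- Adding identity: eigenvalues become 0+1, 4+1
- Scaling: eigenvalues become 0, 8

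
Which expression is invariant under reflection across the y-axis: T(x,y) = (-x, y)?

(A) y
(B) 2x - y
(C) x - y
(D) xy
A

The map is reflection across the y-axis: T(x,y) = (-x, y).
Substitute the transformed coordinates into each option and compare with the original:
(A) y  ->  (y) = y   [equals y: invariant]
(B) 2x - y  ->  2(-x) - (y) = -2x - y   [differs from 2x - y: not invariant]
(C) x - y  ->  (-x) - (y) = -x - y   [differs from x - y: not invariant]
(D) xy  ->  (-x)(y) = -xy   [differs from xy: not invariant]

Only option (A), y, is unchanged by the transformation.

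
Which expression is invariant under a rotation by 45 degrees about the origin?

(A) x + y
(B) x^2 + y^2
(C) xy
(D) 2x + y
B

A rotation by 45 degrees sends (x, y) to (sqrt(2)x/2 - sqrt(2)y/2, sqrt(2)x/2 + sqrt(2)y/2).
Substitute the transformed coordinates into each option and compare with the original:
(A) x + y  ->  (sqrt(2)x/2 - sqrt(2)y/2) + (sqrt(2)x/2 + sqrt(2)y/2) = sqrt(2)x   [differs from x + y: not invariant]
(B) x^2 + y^2  ->  (sqrt(2)x/2 - sqrt(2)y/2)^2 + (sqrt(2)x/2 + sqrt(2)y/2)^2 = x^2 + y^2   [equals x^2 + y^2: invariant]
(C) xy  ->  (sqrt(2)x/2 - sqrt(2)y/2)(sqrt(2)x/2 + sqrt(2)y/2) = x^2/2 - y^2/2   [differs from xy: not invariant]
(D) 2x + y  ->  2(sqrt(2)x/2 - sqrt(2)y/2) + (sqrt(2)x/2 + sqrt(2)y/2) = 3sqrt(2)x/2 - sqrt(2)y/2   [differs from 2x + y: not invariant]

Only option (B), x^2 + y^2, is unchanged by the transformation.
Geometrically, x^2 + y^2 is the squared distance from the origin, which every rotation about the origin preserves.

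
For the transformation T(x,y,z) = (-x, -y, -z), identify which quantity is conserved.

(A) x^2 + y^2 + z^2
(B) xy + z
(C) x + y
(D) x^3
A

Apply T(x,y,z) = (-x, -y, -z) to each option, i.e. replace (x, y, z) by the transformed coordinates.
Substitute the transformed coordinates into each option and compare with the original:
(A) x^2 + y^2 + z^2  ->  (-x)^2 + (-y)^2 + (-z)^2 = x^2 + y^2 + z^2   [equals x^2 + y^2 + z^2: invariant]
(B) xy + z  ->  (-x)(-y) + (-z) = xy - z   [differs from xy + z: not invariant]
(C) x + y  ->  (-x) + (-y) = -x - y   [differs from x + y: not invariant]
(D) x^3  ->  (-x)^3 = -x^3   [differs from x^3: not invariant]

Only option (A), x^2 + y^2 + z^2, is unchanged by the transformation.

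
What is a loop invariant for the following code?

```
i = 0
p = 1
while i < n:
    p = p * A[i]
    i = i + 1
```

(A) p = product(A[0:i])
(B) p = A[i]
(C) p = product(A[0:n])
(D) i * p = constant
A

A loop invariant must hold before the first iteration and be re-established by every execution of the body.

(A) p = product(A[0:i]): Initially i = 0 and p = 1 = product of the empty slice A[0:0]. If p = product(A[0:i]) holds at the top of an iteration, the body sets p to product(A[0:i]) * A[i] = product(A[0:i+1]) and then i to i+1, so the property is restored. At exit i = n, giving p = product(A[0:n]).

The other options fail:
(B) p = A[i]: after the first iteration p = A[0] but i = 1; in general p is a product of several elements, not a single one.
(C) p = product(A[0:n]): false before the loop (p = 1, not the full product) -- it only becomes true at exit.
(D) i * p = constant: initially i * p = 0, but after one iteration it is 1 * A[0], which is nonzero in general.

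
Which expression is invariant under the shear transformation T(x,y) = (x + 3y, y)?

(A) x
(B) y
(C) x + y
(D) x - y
B

Under the shear T(x,y) = (x + 3y, y):
Substitute the transformed coordinates into each option and compare with the original:
(A) x  ->  (x + 3y) = x + 3y   [differs from x: not invariant]
(B) y  ->  (y) = y   [equals y: invariant]
(C) x + y  ->  (x + 3y) + (y) = x + 4y   [differs from x + y: not invariant]
(D) x - y  ->  (x + 3y) - (y) = x + 2y   [differs from x - y: not invariant]

Only option (B), y, is unchanged by the transformation.
A horizontal shear moves points parallel to the x-axis, so the y-coordinate (and any function of y alone) is unchanged.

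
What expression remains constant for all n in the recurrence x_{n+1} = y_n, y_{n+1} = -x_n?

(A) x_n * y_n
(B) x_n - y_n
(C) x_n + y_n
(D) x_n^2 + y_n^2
D

For the recurrence x_{n+1} = y_n, y_{n+1} = -x_n:

x_{n+1}^2 + y_{n+1}^2 = y_n^2 + (-x_n)^2 = x_n^2 + y_n^2
The sum of squares is conserved (like energy in a harmonic oscillator).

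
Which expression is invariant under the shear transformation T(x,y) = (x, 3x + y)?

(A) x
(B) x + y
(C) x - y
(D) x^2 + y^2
A

Under the shear T(x,y) = (x, 3x + y):
Substitute the transformed coordinates into each option and compare with the original:
(A) x  ->  (x) = x   [equals x: invariant]
(B) x + y  ->  (x) + (3x + y) = 4x + y   [differs from x + y: not invariant]
(C) x - y  ->  (x) - (3x + y) = -2x - y   [differs from x - y: not invariant]
(D) x^2 + y^2  ->  (x)^2 + (3x + y)^2 = 10x^2 + 6xy + y^2   [differs from x^2 + y^2: not invariant]

Only option (A), x, is unchanged by the transformation.
A vertical shear moves points parallel to the y-axis, so the x-coordinate (and any function of x alone) is unchanged.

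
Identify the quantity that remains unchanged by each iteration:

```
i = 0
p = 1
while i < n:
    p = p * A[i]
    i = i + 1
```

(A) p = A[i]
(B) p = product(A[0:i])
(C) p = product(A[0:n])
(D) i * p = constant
B

A loop invariant must hold before the first iteration and be re-established by every execution of the body.

(B) p = product(A[0:i]): Initially i = 0 and p = 1 = product of the empty slice A[0:0]. If p = product(A[0:i]) holds at the top of an iteration, the body sets p to product(A[0:i]) * A[i] = product(A[0:i+1]) and then i to i+1, so the property is restored. At exit i = n, giving p = product(A[0:n]).

The other options fail:
(A) p = A[i]: after the first iteration p = A[0] but i = 1; in general p is a product of several elements, not a single one.
(C) p = product(A[0:n]): false before the loop (p = 1, not the full product) -- it only becomes true at exit.
(D) i * p = constant: initially i * p = 0, but after one iteration it is 1 * A[0], which is nonzero in general.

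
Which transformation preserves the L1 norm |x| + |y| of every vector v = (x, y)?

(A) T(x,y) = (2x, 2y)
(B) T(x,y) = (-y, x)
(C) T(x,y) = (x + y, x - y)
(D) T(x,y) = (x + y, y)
B

A transformation preserves a norm if ||T(v)|| = ||v|| for every v; a single vector where the norm changes rules an option out.

(A) T(x,y) = (2x, 2y): v = (1, 0) has norm |1| + |0| = 1, but T(v) = (2, 0) has norm 2 -- not preserved.
(B) T(x,y) = (-y, x): preserves the norm -- it only permutes the coordinates and/or flips signs, which leaves |x| + |y| unchanged.
(C) T(x,y) = (x + y, x - y): v = (1, 0) has norm |1| + |0| = 1, but T(v) = (1, 1) has norm 2 -- not preserved.
(D) T(x,y) = (x + y, y): v = (0, 1) has norm |0| + |1| = 1, but T(v) = (1, 1) has norm 2 -- not preserved.

Therefore the answer is (B).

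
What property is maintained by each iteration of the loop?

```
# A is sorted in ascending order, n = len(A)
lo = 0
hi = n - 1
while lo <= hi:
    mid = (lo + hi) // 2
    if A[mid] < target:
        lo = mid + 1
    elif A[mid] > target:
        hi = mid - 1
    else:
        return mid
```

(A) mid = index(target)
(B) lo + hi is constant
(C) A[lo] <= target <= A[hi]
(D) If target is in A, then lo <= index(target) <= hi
D

A loop invariant must hold before the first iteration and be re-established by every execution of the body.

(D) If target is in A, then lo <= index(target) <= hi: Before the loop [lo, hi] = [0, n-1] covers every index. When A[mid] < target, sortedness puts target strictly to the right of mid, so setting lo = mid + 1 keeps index(target) in [lo, hi]; symmetrically for hi = mid - 1. Hence 'if target is in A then lo <= index(target) <= hi' holds after every iteration, and when lo > hi it proves target is absent.

The other options fail:
(A) mid = index(target): mid is just the current probe; it equals index(target) only on the iteration that returns.
(B) lo + hi is constant: each iteration moves exactly one of lo, hi, so lo + hi changes (e.g. 0 + (n-1) becomes (mid+1) + (n-1)).
(C) A[lo] <= target <= A[hi]: fails when target is not in A (e.g. target < A[0] already violates it before the loop), so it is not maintained in general.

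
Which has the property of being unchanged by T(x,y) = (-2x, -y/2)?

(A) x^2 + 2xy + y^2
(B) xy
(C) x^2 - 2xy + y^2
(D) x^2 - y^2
B

An expression E(x,y) is invariant under T if E(T(x,y)) = E(x,y). Here T(x,y) = (-2x, -y/2).
Substitute the transformed coordinates into each option and compare with the original:
(A) x^2 + 2xy + y^2  ->  (-2x)^2 + 2(-2x)(-y/2) + (-y/2)^2 = 4x^2 + 2xy + y^2/4   [differs from x^2 + 2xy + y^2: not invariant]
(B) xy  ->  (-2x)(-y/2) = xy   [equals xy: invariant]
(C) x^2 - 2xy + y^2  ->  (-2x)^2 - 2(-2x)(-y/2) + (-y/2)^2 = 4x^2 - 2xy + y^2/4   [differs from x^2 - 2xy + y^2: not invariant]
(D) x^2 - y^2  ->  (-2x)^2 - (-y/2)^2 = 4x^2 - y^2/4   [differs from x^2 - y^2: not invariant]

Only option (B), xy, is unchanged by the transformation.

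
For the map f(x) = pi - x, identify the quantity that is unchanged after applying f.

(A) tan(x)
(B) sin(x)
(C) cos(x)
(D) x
B

For f(x) = pi - x:
sin(pi - x) = sin(x), so sine is invariant under this transformation.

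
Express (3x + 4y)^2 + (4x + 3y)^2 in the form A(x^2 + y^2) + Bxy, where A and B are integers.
25(x^2 + y^2) + 48xy

Expanding: (3x + 4y)^2 = 9x^2 + 24xy + 16y^2
(4x + 3y)^2 = 16x^2 + 24xy + 9y^2
Sum = (9+16)(x^2+y^2) + 48xy = 25(x^2 + y^2) + 48xy
This is symmetric in x and y.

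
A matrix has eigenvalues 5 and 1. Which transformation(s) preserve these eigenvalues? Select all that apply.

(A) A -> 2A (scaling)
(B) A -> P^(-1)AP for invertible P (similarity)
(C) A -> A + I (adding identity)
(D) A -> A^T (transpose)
B and D

Eigenvalues are preserved by:
1. Similarity transformations: A -> P^(-1)AP (same characteristic polynomial)
2. Transpose: A^T has the same eigenvalues as A

Eigenvalues are NOT preserved by:
- Adding identity: eigenvalues become 5+1, 1+1
- Scaling: eigenvalues become 10, 2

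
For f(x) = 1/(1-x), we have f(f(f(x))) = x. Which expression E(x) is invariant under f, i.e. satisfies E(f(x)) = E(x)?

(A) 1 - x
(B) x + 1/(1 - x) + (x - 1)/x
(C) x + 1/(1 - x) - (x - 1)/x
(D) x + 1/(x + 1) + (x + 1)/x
B

Replace x by f(x) = 1/(1 - x) in each option and simplify. As a quick numerical cross-check, also compare E(3) with E(f(3)) = E(-1/2).

(A) 1 - x  ->  1 - (1/(1 - x)) = x/(x - 1); check: E(3) = -2 but E(-1/2) = 3/2.   [not invariant]
(B) x + 1/(1 - x) + (x - 1)/x  ->  (1/(1 - x)) + 1/(1 - (1/(1 - x))) + ((1/(1 - x)) - 1)/(1/(1 - x)), which simplifies back to x + 1/(1 - x) + (x - 1)/x; check: E(3) = 19/6, E(-1/2) = 19/6.   [invariant]
(C) x + 1/(1 - x) - (x - 1)/x  ->  (1/(1 - x)) + 1/(1 - (1/(1 - x))) - ((1/(1 - x)) - 1)/(1/(1 - x)) = (x^2(1 - x) - x + (x - 1)^2)/(x(x - 1)); check: E(3) = 11/6 but E(-1/2) = -17/6.   [not invariant]
(D) x + 1/(x + 1) + (x + 1)/x  ->  (1/(1 - x)) + 1/((1/(1 - x)) + 1) + ((1/(1 - x)) + 1)/(1/(1 - x)) = (-x^3 + 6x^2 - 11x + 7)/(x^2 - 3x + 2); check: E(3) = 55/12 but E(-1/2) = 1/2.   [not invariant]

Only (B) is unchanged. Indeed f(f(x)) = 1/(1 - 1/(1-x)) = (1-x)/(-x) = (x-1)/x, so E(x) = x + f(x) + f(f(x)) is the sum over the whole 3-cycle; applying f just permutes the three terms cyclically (x -> f(x) -> f(f(x)) -> x), leaving the sum unchanged.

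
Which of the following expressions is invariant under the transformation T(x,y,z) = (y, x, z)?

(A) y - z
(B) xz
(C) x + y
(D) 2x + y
C

Apply T(x,y,z) = (y, x, z) to each option, i.e. replace (x, y, z) by the transformed coordinates.
Substitute the transformed coordinates into each option and compare with the original:
(A) y - z  ->  (x) - (z) = x - z   [differs from y - z: not invariant]
(B) xz  ->  (y)(z) = yz   [differs from xz: not invariant]
(C) x + y  ->  (y) + (x) = x + y   [equals x + y: invariant]
(D) 2x + y  ->  2(y) + (x) = x + 2y   [differs from 2x + y: not invariant]

Only option (C), x + y, is unchanged by the transformation.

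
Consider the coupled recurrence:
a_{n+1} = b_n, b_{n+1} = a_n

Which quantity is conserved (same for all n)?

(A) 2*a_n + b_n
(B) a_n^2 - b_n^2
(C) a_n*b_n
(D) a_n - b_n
C

Replace a_n by a_{n+1} = b_n and b_n by b_{n+1} = a_n in each option and simplify:
(A) 2*a_n + b_n  ->  2*(b_n) + (a_n) = a_n + 2*b_n   [not conserved]
(B) a_n^2 - b_n^2  ->  (b_n)^2 - (a_n)^2 = -a_n^2 + b_n^2   [not conserved]
(C) a_n*b_n  ->  (b_n)*(a_n) = a_n*b_n   [conserved]
(D) a_n - b_n  ->  (b_n) - (a_n) = -a_n + b_n   [not conserved]

Only (C) a_n*b_n returns to itself after one step, so it is the conserved quantity.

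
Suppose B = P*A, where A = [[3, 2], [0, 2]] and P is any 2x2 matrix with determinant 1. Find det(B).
6

By the multiplicative property of determinants, det(B) = det(P*A) = det(P) * det(A) = det(A),
so the determinant is invariant under multiplication by any determinant-1 matrix; we just need det(A).

det(A) = (3)(2) - (2)(0) = 6 - 0 = 6

Therefore det(B) = 1 * 6 = 6.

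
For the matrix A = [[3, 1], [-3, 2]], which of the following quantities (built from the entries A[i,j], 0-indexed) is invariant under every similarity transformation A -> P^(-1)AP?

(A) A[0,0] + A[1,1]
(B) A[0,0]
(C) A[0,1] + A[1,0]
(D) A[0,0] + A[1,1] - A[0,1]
A

A[0,0] + A[1,1] is the trace of A. By the cyclic property of the trace, tr(P^(-1)AP) = tr(APP^(-1)) = tr(A), so it is the same for every matrix similar to A.

The other combinations are not similarity invariants. For example, take P = [[2, 1], [1, 1]] (det P = 1), so P^(-1) = [[1, -1], [-1, 2]] and
B = P^(-1)AP = [[11, 5], [-15, -6]].
Evaluating each option on A and on B:
(A) A[0,0] + A[1,1]: 5 for A, 5 for B -> unchanged
(B) A[0,0]: 3 for A, 11 for B -> changes
(C) A[0,1] + A[1,0]: -2 for A, -10 for B -> changes
(D) A[0,0] + A[1,1] - A[0,1]: 4 for A, 0 for B -> changes

Only (A) A[0,0] + A[1,1] = 5 survives (and it does so for every P, not just this one), so it is the invariant.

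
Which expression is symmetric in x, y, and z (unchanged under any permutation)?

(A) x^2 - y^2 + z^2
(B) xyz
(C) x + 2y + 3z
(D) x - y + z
B

A symmetric expression is unchanged when the variables are permuted; here the transformation to test is the swap (x, y) -> (y, x).
A symmetric expression must survive every permutation; the single swap x <-> y already eliminates the distractors, and the keyed expression is also unchanged by x <-> z and y <-> z (each variable enters it in exactly the same way).
Substitute the transformed coordinates into each option and compare with the original:
(A) x^2 - y^2 + z^2  ->  (y)^2 - (x)^2 + z^2 = -x^2 + y^2 + z^2   [differs from x^2 - y^2 + z^2: not invariant]
(B) xyz  ->  (y)(x)z = xyz   [equals xyz: invariant]
(C) x + 2y + 3z  ->  (y) + 2(x) + 3z = 2x + y + 3z   [differs from x + 2y + 3z: not invariant]
(D) x - y + z  ->  (y) - (x) + z = -x + y + z   [differs from x - y + z: not invariant]

Only option (B), xyz, is unchanged by the transformation.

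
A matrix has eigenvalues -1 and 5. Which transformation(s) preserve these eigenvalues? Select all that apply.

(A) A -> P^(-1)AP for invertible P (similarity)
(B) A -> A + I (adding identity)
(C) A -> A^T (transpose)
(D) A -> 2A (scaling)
A and C

Eigenvalues are preserved by:
1. Similarity transformations: A -> P^(-1)AP (same characteristic polynomial)
2. Transpose: A^T has the same eigenvalues as A

Eigenvalues are NOT preserved by:
- Adding identity: eigenvalues become -1+1, 5+1
- Scaling: eigenvalues become -2, 10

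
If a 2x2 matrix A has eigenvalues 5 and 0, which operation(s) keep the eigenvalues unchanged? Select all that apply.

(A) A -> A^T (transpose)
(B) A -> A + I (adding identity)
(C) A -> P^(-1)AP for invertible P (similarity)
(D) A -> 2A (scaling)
A and C

Eigenvalues are preserved by:
1. Similarity transformations: A -> P^(-1)AP (same characteristic polynomial)
2. Transpose: A^T has the same eigenvalues as A

Eigenvalues are NOT preserved by:
- Adding identity: eigenvalues become 5+1, 0+1
- Scaling: eigenvalues become 10, 0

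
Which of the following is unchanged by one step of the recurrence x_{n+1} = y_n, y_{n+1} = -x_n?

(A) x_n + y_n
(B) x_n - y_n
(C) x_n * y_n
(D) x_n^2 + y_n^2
D

For the recurrence x_{n+1} = y_n, y_{n+1} = -x_n:

x_{n+1}^2 + y_{n+1}^2 = y_n^2 + (-x_n)^2 = x_n^2 + y_n^2
The sum of squares is conserved (like energy in a harmonic oscillator).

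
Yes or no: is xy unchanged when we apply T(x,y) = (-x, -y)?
Yes

Substitute T(x,y) = (-x, -y) into the expression and compare with the original.

Original: xy
After applying T: (-x)(-y) = xy

This is identical to the original xy, so the expression is invariant.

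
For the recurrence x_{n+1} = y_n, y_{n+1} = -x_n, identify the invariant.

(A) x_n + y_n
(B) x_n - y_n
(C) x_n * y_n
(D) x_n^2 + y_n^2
D

For the recurrence x_{n+1} = y_n, y_{n+1} = -x_n:

x_{n+1}^2 + y_{n+1}^2 = y_n^2 + (-x_n)^2 = x_n^2 + y_n^2
The sum of squares is conserved (like energy in a harmonic oscillator).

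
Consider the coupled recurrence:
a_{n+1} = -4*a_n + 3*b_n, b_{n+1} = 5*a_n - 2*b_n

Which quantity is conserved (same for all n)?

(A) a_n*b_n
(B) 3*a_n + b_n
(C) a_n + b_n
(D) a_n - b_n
C

Replace a_n by a_{n+1} = -4*a_n + 3*b_n and b_n by b_{n+1} = 5*a_n - 2*b_n in each option and simplify:
(A) a_n*b_n  ->  (-4*a_n + 3*b_n)*(5*a_n - 2*b_n) = -20*a_n^2 + 23*a_n*b_n - 6*b_n^2   [not conserved]
(B) 3*a_n + b_n  ->  3*(-4*a_n + 3*b_n) + (5*a_n - 2*b_n) = -7*a_n + 7*b_n   [not conserved]
(C) a_n + b_n  ->  (-4*a_n + 3*b_n) + (5*a_n - 2*b_n) = a_n + b_n   [conserved]
(D) a_n - b_n  ->  (-4*a_n + 3*b_n) - (5*a_n - 2*b_n) = -9*a_n + 5*b_n   [not conserved]

Only (C) a_n + b_n returns to itself after one step, so it is the conserved quantity.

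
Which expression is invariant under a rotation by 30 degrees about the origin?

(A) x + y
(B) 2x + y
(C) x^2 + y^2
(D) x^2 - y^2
C

A rotation by 30 degrees sends (x, y) to (sqrt(3)x/2 - y/2, x/2 + sqrt(3)y/2).
Substitute the transformed coordinates into each option and compare with the original:
(A) x + y  ->  (sqrt(3)x/2 - y/2) + (x/2 + sqrt(3)y/2) = x/2 + sqrt(3)x/2 - y/2 + sqrt(3)y/2   [differs from x + y: not invariant]
(B) 2x + y  ->  2(sqrt(3)x/2 - y/2) + (x/2 + sqrt(3)y/2) = x/2 + sqrt(3)x - y + sqrt(3)y/2   [differs from 2x + y: not invariant]
(C) x^2 + y^2  ->  (sqrt(3)x/2 - y/2)^2 + (x/2 + sqrt(3)y/2)^2 = x^2 + y^2   [equals x^2 + y^2: invariant]
(D) x^2 - y^2  ->  (sqrt(3)x/2 - y/2)^2 - (x/2 + sqrt(3)y/2)^2 = x^2/2 - sqrt(3)xy - y^2/2   [differs from x^2 - y^2: not invariant]

Only option (C), x^2 + y^2, is unchanged by the transformation.
Geometrically, x^2 + y^2 is the squared distance from the origin, which every rotation about the origin preserves.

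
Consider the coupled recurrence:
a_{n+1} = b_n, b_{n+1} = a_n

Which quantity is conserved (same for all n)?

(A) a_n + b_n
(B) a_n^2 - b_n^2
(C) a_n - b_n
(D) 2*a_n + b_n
A

Replace a_n by a_{n+1} = b_n and b_n by b_{n+1} = a_n in each option and simplify:
(A) a_n + b_n  ->  (b_n) + (a_n) = a_n + b_n   [conserved]
(B) a_n^2 - b_n^2  ->  (b_n)^2 - (a_n)^2 = -a_n^2 + b_n^2   [not conserved]
(C) a_n - b_n  ->  (b_n) - (a_n) = -a_n + b_n   [not conserved]
(D) 2*a_n + b_n  ->  2*(b_n) + (a_n) = a_n + 2*b_n   [not conserved]

Only (A) a_n + b_n returns to itself after one step, so it is the conserved quantity.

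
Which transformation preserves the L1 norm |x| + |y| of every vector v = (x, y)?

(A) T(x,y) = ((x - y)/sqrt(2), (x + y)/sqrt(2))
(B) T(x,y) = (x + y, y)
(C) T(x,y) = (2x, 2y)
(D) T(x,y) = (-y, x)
D

A transformation preserves a norm if ||T(v)|| = ||v|| for every v; a single vector where the norm changes rules an option out.

(A) T(x,y) = ((x - y)/sqrt(2), (x + y)/sqrt(2)): v = (1, 0) has norm |1| + |0| = 1, but T(v) = (sqrt(2)/2, sqrt(2)/2) has norm sqrt(2) -- not preserved.
(B) T(x,y) = (x + y, y): v = (0, 1) has norm |0| + |1| = 1, but T(v) = (1, 1) has norm 2 -- not preserved.
(C) T(x,y) = (2x, 2y): v = (1, 0) has norm |1| + |0| = 1, but T(v) = (2, 0) has norm 2 -- not preserved.
(D) T(x,y) = (-y, x): preserves the norm -- it only permutes the coordinates and/or flips signs, which leaves |x| + |y| unchanged.

Therefore the answer is (D).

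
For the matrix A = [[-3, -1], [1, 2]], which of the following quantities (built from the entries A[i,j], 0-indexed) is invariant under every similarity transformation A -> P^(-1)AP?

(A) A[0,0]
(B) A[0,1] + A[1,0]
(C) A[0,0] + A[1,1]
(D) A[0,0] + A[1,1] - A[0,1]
C

A[0,0] + A[1,1] is the trace of A. By the cyclic property of the trace, tr(P^(-1)AP) = tr(APP^(-1)) = tr(A), so it is the same for every matrix similar to A.

The other combinations are not similarity invariants. For example, take P = [[1, 1], [1, 2]] (det P = 1), so P^(-1) = [[2, -1], [-1, 1]] and
B = P^(-1)AP = [[-11, -15], [7, 10]].
Evaluating each option on A and on B:
(A) A[0,0]: -3 for A, -11 for B -> changes
(B) A[0,1] + A[1,0]: 0 for A, -8 for B -> changes
(C) A[0,0] + A[1,1]: -1 for A, -1 for B -> unchanged
(D) A[0,0] + A[1,1] - A[0,1]: 0 for A, 14 for B -> changes

Only (C) A[0,0] + A[1,1] = -1 survives (and it does so for every P, not just this one), so it is the invariant.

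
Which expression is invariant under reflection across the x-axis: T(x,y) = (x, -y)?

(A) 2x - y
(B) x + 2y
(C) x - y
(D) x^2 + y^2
D

The map is reflection across the x-axis: T(x,y) = (x, -y).
Substitute the transformed coordinates into each option and compare with the original:
(A) 2x - y  ->  2(x) - (-y) = 2x + y   [differs from 2x - y: not invariant]
(B) x + 2y  ->  (x) + 2(-y) = x - 2y   [differs from x + 2y: not invariant]
(C) x - y  ->  (x) - (-y) = x + y   [differs from x - y: not invariant]
(D) x^2 + y^2  ->  (x)^2 + (-y)^2 = x^2 + y^2   [equals x^2 + y^2: invariant]

Only option (D), x^2 + y^2, is unchanged by the transformation.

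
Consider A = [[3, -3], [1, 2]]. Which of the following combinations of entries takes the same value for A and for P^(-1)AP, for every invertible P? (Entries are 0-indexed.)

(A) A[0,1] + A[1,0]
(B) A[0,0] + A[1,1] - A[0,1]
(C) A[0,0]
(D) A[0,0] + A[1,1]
D

A[0,0] + A[1,1] is the trace of A. By the cyclic property of the trace, tr(P^(-1)AP) = tr(APP^(-1)) = tr(A), so it is the same for every matrix similar to A.

The other combinations are not similarity invariants. For example, take P = [[1, 2], [0, 1]] (det P = 1), so P^(-1) = [[1, -2], [0, 1]] and
B = P^(-1)AP = [[1, -5], [1, 4]].
Evaluating each option on A and on B:
(A) A[0,1] + A[1,0]: -2 for A, -4 for B -> changes
(B) A[0,0] + A[1,1] - A[0,1]: 8 for A, 10 for B -> changes
(C) A[0,0]: 3 for A, 1 for B -> changes
(D) A[0,0] + A[1,1]: 5 for A, 5 for B -> unchanged

Only (D) A[0,0] + A[1,1] = 5 survives (and it does so for every P, not just this one), so it is the invariant.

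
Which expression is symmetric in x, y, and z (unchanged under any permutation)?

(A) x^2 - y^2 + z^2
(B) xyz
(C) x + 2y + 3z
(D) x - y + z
B

A symmetric expression is unchanged when the variables are permuted; here the transformation to test is the swap (x, y) -> (y, x).
A symmetric expression must survive every permutation; the single swap x <-> y already eliminates the distractors, and the keyed expression is also unchanged by x <-> z and y <-> z (each variable enters it in exactly the same way).
Substitute the transformed coordinates into each option and compare with the original:
(A) x^2 - y^2 + z^2  ->  (y)^2 - (x)^2 + z^2 = -x^2 + y^2 + z^2   [differs from x^2 - y^2 + z^2: not invariant]
(B) xyz  ->  (y)(x)z = xyz   [equals xyz: invariant]
(C) x + 2y + 3z  ->  (y) + 2(x) + 3z = 2x + y + 3z   [differs from x + 2y + 3z: not invariant]
(D) x - y + z  ->  (y) - (x) + z = -x + y + z   [differs from x - y + z: not invariant]

Only option (B), xyz, is unchanged by the transformation.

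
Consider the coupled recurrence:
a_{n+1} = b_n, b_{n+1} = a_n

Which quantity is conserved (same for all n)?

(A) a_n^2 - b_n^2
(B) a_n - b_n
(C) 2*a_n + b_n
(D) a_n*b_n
D

Replace a_n by a_{n+1} = b_n and b_n by b_{n+1} = a_n in each option and simplify:
(A) a_n^2 - b_n^2  ->  (b_n)^2 - (a_n)^2 = -a_n^2 + b_n^2   [not conserved]
(B) a_n - b_n  ->  (b_n) - (a_n) = -a_n + b_n   [not conserved]
(C) 2*a_n + b_n  ->  2*(b_n) + (a_n) = a_n + 2*b_n   [not conserved]
(D) a_n*b_n  ->  (b_n)*(a_n) = a_n*b_n   [conserved]

Only (D) a_n*b_n returns to itself after one step, so it is the conserved quantity.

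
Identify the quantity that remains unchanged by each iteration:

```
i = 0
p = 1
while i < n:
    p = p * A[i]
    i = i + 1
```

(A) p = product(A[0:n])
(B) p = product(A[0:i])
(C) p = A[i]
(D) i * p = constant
B

A loop invariant must hold before the first iteration and be re-established by every execution of the body.

(B) p = product(A[0:i]): Initially i = 0 and p = 1 = product of the empty slice A[0:0]. If p = product(A[0:i]) holds at the top of an iteration, the body sets p to product(A[0:i]) * A[i] = product(A[0:i+1]) and then i to i+1, so the property is restored. At exit i = n, giving p = product(A[0:n]).

The other options fail:
(A) p = product(A[0:n]): false before the loop (p = 1, not the full product) -- it only becomes true at exit.
(C) p = A[i]: after the first iteration p = A[0] but i = 1; in general p is a product of several elements, not a single one.
(D) i * p = constant: initially i * p = 0, but after one iteration it is 1 * A[0], which is nonzero in general.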